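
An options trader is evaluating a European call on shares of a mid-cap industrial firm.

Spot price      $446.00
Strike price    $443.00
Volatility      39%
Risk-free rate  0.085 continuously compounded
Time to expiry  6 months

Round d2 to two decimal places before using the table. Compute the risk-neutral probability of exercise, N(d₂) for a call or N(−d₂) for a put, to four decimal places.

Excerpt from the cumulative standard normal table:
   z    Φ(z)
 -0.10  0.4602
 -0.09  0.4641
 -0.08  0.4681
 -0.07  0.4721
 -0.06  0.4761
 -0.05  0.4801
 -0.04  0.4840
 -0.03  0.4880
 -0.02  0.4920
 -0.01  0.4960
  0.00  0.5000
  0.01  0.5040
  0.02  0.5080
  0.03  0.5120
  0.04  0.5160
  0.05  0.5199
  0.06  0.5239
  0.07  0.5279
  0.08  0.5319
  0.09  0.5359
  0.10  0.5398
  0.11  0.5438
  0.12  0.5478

0.5160

T = 0.5;  σ√T = 0.2758
ln(S/K) + (r + σ²/2)T = ln(446/443) + (0.085 + 0.39²/2)·0.5 = 0.0067 + 0.0805 = 0.0873
d₁ = 0.0873 / 0.2758 = 0.3165 → 0.32
d₂ = d₁ − σ√T = 0.3165 − 0.2758 = 0.0407 → 0.04
Risk-neutral Pr[S_T > K] = N(d₂) = N(0.04) = 0.5160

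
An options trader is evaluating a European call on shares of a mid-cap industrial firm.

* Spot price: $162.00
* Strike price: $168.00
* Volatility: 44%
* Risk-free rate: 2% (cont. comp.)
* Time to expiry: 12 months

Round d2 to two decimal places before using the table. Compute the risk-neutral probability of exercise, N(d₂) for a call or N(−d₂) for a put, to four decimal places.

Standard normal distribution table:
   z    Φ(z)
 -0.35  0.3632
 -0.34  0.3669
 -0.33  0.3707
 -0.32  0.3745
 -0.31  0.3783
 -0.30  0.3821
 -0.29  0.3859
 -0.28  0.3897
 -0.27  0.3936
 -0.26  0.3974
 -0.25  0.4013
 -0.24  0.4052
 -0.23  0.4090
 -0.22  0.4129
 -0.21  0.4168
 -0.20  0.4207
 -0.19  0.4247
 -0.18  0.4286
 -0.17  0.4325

T = 1;  σ√T = 0.4400
d₁ = [ln(162/168) + (0.02 + 0.44²/2)·1] / 0.4400 = [-0.0364 + 0.1168] / 0.4400 = 0.1828 ≈ 0.18
d₂ = d₁ − σ√T = 0.1828 − 0.4400 = -0.2572 ≈ -0.26
Pr(exercise) under Q = N(d₂) = 0.3974

0.3974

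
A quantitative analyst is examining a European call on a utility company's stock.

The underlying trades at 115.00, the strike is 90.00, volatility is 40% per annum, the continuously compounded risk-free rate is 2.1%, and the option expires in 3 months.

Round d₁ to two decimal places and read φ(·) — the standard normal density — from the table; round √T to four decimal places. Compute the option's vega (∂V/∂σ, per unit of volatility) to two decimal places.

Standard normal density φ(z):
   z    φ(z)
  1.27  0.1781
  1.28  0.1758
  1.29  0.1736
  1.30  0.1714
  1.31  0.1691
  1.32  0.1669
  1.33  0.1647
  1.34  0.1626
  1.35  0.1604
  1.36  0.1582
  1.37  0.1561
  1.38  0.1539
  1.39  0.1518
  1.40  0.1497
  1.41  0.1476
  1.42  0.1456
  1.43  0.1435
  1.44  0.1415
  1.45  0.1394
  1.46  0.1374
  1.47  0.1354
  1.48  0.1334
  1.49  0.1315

σ√T = 0.4 × 0.5000 = 0.2000
d₁ = [ln(115/90) + (0.021 + 0.4²/2)·0.25] / 0.2000 = [0.2451 + 0.0253] / 0.2000 = 1.3519 which rounds to 1.35
√T = √0.25 = 0.5000
φ(d₁) = φ(1.35) = 0.1604
vega = S·φ(d₁)·√T = 115·0.1604·0.5000 = 9.2230

9.22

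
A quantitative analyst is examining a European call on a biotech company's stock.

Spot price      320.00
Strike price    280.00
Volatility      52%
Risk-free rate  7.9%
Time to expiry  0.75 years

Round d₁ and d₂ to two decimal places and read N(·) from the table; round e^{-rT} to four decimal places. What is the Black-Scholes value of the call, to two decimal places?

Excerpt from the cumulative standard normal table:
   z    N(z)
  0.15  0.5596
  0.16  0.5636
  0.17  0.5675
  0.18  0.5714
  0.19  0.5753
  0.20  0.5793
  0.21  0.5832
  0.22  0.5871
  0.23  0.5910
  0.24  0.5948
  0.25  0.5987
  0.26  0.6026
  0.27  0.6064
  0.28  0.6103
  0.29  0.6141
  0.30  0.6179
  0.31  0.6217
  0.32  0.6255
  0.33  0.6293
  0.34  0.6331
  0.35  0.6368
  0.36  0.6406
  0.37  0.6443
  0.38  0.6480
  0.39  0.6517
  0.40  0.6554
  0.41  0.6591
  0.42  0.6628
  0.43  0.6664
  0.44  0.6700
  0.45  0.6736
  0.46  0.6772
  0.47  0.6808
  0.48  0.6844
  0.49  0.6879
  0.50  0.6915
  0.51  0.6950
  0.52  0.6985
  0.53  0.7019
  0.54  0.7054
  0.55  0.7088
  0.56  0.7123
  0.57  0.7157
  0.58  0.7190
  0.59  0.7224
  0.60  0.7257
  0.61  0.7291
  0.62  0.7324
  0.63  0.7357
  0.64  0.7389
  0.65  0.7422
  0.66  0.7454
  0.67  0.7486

σ√T = 0.52·√0.75 = 0.4503
d₁ = [ln(320/280) + (0.079 + 0.52²/2)·0.75] / 0.4503 = [0.1335 + 0.1607] / 0.4503 = 0.6533 ≈ 0.65
d₂ = d₁ − σ√T = 0.6533 − 0.4503 = 0.2029 ≈ 0.20
exp(−rT) = exp(−0.079·0.75) = 0.9425
C = 320·N(0.65) − 280·0.9425·N(0.20) = 320·0.7422 − 280·0.9425·0.5793 = 237.5040 − 152.8773 = 84.6267

84.63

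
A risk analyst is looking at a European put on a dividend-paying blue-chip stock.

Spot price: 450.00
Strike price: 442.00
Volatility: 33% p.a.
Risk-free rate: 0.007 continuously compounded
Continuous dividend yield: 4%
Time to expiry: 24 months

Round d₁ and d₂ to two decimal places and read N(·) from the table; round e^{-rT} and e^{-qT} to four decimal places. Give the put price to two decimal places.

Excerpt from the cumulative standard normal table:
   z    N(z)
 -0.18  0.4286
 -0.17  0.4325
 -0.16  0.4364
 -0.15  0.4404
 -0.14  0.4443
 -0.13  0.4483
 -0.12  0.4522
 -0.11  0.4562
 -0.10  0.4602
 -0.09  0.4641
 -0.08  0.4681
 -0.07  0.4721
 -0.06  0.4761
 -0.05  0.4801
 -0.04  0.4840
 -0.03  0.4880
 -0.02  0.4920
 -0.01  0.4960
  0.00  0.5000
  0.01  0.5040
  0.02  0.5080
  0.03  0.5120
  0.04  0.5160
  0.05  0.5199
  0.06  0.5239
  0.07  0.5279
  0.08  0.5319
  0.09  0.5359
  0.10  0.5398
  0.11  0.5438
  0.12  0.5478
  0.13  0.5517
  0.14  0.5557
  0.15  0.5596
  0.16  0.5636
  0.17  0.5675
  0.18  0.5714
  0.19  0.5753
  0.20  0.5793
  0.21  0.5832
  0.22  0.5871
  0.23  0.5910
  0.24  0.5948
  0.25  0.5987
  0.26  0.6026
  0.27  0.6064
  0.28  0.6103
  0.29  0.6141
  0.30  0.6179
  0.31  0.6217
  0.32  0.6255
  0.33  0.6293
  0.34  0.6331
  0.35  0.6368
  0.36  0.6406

σ√T = 0.33·√2 = 0.4667
d₁ = [ln(450/442) + (0.007 − 0.04 + ½·0.33²)·2] / (σ√T) = (0.0179 + 0.0429) / 0.4667 = 0.1304 ≈ 0.13
d₂ = 0.1304 − 0.4667 = -0.3363 ≈ -0.34
exp(−qT) = exp(−0.04·2) = 0.9231;  exp(−rT) = exp(−0.007·2) = 0.9861
N(−d₂) = N(0.34) = 0.6331;  N(−d₁) = N(-0.13) = 0.4483
P = 442·0.9861·0.6331 − 450·0.9231·0.4483 = 275.9406 − 186.2216 = 89.7190

89.72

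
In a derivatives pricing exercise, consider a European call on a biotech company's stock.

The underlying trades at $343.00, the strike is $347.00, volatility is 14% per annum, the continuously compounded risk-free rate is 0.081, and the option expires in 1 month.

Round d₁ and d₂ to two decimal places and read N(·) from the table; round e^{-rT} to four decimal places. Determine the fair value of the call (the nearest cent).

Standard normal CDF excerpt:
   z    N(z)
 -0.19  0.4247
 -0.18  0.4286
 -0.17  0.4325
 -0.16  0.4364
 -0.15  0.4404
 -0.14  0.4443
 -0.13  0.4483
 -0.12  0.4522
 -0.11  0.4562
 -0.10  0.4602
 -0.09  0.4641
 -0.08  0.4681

T = 0.08333;  σ√T = 0.0404
d₁ = [ln(343/347) + (0.081 + 0.14²/2)·0.08333] / 0.0404 = [-0.0116 + 0.0076] / 0.0404 = -0.0997 which rounds to -0.10
d₂ = d₁ − σ√T = -0.0997 − 0.0404 = -0.1401 which rounds to -0.14
exp(−rT) = exp(−0.081·0.08333) = 0.9933
N(d₁) = N(-0.10) = 0.4602;  N(d₂) = N(-0.14) = 0.4443
C = 343·0.4602 − 347·0.9933·0.4443 = 157.8486 − 153.1391 = 4.7095

$4.71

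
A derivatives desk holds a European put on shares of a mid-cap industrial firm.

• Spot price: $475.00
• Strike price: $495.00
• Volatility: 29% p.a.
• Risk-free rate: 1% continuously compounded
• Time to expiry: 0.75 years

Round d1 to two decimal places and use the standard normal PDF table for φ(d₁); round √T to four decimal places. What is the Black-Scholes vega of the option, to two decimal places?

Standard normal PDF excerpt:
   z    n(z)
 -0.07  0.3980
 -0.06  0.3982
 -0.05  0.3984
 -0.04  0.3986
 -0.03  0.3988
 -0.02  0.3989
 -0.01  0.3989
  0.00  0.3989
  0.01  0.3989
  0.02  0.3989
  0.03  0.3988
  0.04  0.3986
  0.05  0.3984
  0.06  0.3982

164.09

σ√T = 0.29·√0.75 = 0.2511
ln(S/K) + (r + σ²/2)T = ln(475/495) + (0.01 + 0.29²/2)·0.75 = -0.0412 + 0.0390 = -0.0022
d₁ = -0.0022 / 0.2511 = -0.0088 ⇒ -0.01
√T = √0.75 = 0.8660
φ(d₁) = φ(-0.01) = 0.3989
vega = S·φ(d₁)·√T = 475·0.3989·0.8660 = 164.0875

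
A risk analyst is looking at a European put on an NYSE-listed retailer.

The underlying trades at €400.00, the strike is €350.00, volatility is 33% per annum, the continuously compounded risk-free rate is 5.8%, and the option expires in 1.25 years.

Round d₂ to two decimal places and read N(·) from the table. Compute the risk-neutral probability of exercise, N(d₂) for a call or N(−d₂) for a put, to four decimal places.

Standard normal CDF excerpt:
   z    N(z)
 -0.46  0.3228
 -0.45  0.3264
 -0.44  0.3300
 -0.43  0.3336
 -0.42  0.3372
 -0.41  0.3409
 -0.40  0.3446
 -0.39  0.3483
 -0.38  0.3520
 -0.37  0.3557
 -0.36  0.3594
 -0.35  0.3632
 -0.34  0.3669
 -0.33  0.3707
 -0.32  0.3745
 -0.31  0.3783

0.3557

σ√T = 0.33·√1.25 = 0.3690
d₁ = [ln(400/350) + (0.058 + 0.33²/2)·1.25] / 0.3690 = [0.1335 + 0.1406] / 0.3690 = 0.7429 ≈ 0.74
d₂ = d₁ − σ√T = 0.7429 − 0.3690 = 0.3739 ≈ 0.37
Pr(exercise) under Q = N(−d₂) = N(-0.37) = 0.3557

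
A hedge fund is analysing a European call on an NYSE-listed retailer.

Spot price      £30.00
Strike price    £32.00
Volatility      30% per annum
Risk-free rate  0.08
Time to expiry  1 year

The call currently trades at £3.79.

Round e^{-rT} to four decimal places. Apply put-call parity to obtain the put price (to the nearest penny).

exp(−rT) = exp(−0.08·1) = 0.9231
Put-call parity: C − P = S − K·e^(−rT) = 30 − 32·0.9231 = 30 − 29.5392 = 0.4608
P = C − (C − P) = 3.79 − (0.4608) = 3.3292

£3.33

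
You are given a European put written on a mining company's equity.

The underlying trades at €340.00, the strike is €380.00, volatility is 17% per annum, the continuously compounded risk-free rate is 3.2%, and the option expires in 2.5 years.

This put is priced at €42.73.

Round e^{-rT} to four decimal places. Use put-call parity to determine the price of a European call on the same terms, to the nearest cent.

e^(−rT) = e^(−0.032·2.5) = 0.9231
Put-call parity: C − P = S − K·e^(−rT) = 340 − 380·0.9231 = 340 − 350.7780 = -10.7780
C = P + (C − P) = 42.73 + (-10.7780) = 31.9520

€31.95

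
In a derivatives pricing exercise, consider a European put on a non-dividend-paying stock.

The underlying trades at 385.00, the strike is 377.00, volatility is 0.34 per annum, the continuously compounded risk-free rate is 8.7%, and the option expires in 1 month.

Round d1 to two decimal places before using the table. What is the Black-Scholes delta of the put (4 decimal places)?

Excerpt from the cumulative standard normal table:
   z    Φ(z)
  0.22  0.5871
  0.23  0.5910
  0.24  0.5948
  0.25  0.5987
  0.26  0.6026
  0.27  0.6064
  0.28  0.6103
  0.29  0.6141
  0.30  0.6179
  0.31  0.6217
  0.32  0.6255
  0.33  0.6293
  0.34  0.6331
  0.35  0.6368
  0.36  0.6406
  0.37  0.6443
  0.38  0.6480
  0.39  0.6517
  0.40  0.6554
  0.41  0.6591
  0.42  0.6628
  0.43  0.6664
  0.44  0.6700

T = 0.08333;  σ√T = 0.0981
d₁ = [ln(385/377) + (0.087 + ½·0.34²)·0.08333] / (σ√T) = (0.0210 + 0.0121) / 0.0981 = 0.3369 → 0.34
N(d₁) = N(0.34) = 0.6331
Δ_put = N(d₁) − 1 = 0.6331 − 1 = -0.3669

-0.3669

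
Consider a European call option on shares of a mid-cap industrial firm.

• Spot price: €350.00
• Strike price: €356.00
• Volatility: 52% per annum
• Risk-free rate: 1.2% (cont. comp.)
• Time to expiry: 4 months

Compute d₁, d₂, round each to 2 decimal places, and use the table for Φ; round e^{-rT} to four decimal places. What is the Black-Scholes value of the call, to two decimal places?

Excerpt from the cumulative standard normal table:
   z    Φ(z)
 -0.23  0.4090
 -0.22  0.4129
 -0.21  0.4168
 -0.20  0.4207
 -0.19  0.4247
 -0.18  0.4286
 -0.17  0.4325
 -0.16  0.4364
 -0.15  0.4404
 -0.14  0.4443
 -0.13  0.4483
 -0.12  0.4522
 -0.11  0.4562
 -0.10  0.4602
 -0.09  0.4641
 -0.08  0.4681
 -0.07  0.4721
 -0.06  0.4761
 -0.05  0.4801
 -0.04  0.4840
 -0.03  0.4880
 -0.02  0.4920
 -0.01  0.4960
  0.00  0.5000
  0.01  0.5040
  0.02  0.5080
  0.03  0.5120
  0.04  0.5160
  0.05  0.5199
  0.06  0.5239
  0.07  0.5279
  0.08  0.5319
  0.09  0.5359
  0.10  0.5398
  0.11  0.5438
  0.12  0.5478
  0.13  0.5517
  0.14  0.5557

T = 0.3333;  σ√T = 0.3002
ln(S/K) + (r + σ²/2)T = ln(350/356) + (0.012 + 0.52²/2)·0.3333 = -0.0170 + 0.0491 = 0.0321
d₁ = 0.0321 / 0.3002 = 0.1068 which rounds to 0.11
d₂ = d₁ − σ√T = 0.1068 − 0.3002 = -0.1934 which rounds to -0.19
e^(−rT) = e^(−0.012·0.3333) = 0.9960
C = 350·N(0.11) − 356·0.9960·N(-0.19) = 350·0.5438 − 356·0.9960·0.4247 = 190.3300 − 150.5884 = 39.7416

€39.74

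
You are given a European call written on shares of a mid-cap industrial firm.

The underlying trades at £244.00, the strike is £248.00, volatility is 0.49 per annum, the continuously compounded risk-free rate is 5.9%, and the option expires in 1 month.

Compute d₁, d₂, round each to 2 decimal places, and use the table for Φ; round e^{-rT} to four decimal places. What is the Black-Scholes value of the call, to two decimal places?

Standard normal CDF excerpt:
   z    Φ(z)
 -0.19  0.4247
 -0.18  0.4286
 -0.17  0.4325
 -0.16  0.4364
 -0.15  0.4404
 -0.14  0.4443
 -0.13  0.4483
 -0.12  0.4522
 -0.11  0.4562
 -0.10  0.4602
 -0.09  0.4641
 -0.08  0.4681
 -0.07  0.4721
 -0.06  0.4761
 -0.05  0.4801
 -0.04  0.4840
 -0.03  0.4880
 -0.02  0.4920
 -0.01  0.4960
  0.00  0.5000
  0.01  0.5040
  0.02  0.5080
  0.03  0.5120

£12.34

σ√T = 0.49 × 0.2887 = 0.1415
d₁ = [ln(244/248) + (0.059 + 0.49²/2)·0.08333] / 0.1415 = [-0.0163 + 0.0149] / 0.1415 = -0.0095 which rounds to -0.01
d₂ = d₁ − σ√T = -0.0095 − 0.1415 = -0.1509 which rounds to -0.15
e^(−rT) = e^(−0.059·0.08333) = 0.9951
C = 244·N(-0.01) − 248·0.9951·N(-0.15) = 244·0.4960 − 248·0.9951·0.4404 = 121.0240 − 108.6840 = 12.3400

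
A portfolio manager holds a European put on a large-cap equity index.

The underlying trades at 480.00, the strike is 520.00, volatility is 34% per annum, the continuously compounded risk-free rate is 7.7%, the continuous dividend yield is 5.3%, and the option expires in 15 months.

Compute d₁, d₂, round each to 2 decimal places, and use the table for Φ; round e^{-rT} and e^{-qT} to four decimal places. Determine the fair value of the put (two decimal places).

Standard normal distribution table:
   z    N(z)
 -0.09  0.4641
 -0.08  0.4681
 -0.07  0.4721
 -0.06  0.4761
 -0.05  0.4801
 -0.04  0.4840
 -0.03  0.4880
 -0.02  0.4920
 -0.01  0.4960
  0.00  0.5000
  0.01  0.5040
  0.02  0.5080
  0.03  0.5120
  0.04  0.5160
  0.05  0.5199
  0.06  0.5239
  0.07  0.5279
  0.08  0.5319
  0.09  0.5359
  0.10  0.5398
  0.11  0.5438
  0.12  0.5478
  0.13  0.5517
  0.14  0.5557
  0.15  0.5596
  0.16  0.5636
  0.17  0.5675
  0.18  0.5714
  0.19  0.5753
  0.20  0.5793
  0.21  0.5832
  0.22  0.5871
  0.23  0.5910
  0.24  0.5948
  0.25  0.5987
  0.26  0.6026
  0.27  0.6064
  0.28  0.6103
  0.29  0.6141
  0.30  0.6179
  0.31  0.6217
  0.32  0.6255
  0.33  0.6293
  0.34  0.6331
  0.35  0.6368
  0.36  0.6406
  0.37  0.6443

81.52

σ√T = 0.34 × 1.1180 = 0.3801
ln(S/K) + (r − q + σ²/2)T = ln(480/520) + (0.077 − 0.053 + 0.34²/2)·1.25 = -0.0800 + 0.1023 = 0.0222
d₁ = 0.0222 / 0.3801 = 0.0584 ⇒ 0.06
d₂ = d₁ − σ√T = 0.0584 − 0.3801 = -0.3217 ⇒ -0.32
exp(−qT) = exp(−0.053·1.25) = 0.9359;  exp(−rT) = exp(−0.077·1.25) = 0.9082
P = 520·0.9082·N(0.32) − 480·0.9359·N(-0.06) = 520·0.9082·0.6255 − 480·0.9359·0.4761 = 295.4011 − 213.8794 = 81.5218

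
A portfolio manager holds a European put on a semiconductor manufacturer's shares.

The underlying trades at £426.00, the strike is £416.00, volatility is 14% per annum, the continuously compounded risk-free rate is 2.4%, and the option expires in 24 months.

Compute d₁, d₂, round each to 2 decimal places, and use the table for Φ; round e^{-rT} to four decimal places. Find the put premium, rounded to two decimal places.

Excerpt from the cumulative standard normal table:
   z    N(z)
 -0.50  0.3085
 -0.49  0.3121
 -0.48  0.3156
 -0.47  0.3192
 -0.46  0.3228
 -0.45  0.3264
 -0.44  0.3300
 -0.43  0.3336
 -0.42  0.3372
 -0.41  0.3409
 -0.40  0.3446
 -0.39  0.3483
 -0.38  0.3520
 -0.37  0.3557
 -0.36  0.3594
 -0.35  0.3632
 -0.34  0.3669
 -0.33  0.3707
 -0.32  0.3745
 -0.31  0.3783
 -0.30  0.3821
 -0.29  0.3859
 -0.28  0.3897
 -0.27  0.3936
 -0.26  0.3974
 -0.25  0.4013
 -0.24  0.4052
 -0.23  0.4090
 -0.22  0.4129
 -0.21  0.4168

£20.05

T = 2;  σ√T = 0.1980
d₁ = [ln(426/416) + (0.024 + ½·0.14²)·2] / (σ√T) = (0.0238 + 0.0676) / 0.1980 = 0.4614 which rounds to 0.46
d₂ = 0.4614 − 0.1980 = 0.2634 which rounds to 0.26
e^(−rT) = e^(−0.024·2) = 0.9531
P = 416·0.9531·N(-0.26) − 426·N(-0.46) = 416·0.9531·0.3974 − 426·0.3228 = 157.5650 − 137.5128 = 20.0522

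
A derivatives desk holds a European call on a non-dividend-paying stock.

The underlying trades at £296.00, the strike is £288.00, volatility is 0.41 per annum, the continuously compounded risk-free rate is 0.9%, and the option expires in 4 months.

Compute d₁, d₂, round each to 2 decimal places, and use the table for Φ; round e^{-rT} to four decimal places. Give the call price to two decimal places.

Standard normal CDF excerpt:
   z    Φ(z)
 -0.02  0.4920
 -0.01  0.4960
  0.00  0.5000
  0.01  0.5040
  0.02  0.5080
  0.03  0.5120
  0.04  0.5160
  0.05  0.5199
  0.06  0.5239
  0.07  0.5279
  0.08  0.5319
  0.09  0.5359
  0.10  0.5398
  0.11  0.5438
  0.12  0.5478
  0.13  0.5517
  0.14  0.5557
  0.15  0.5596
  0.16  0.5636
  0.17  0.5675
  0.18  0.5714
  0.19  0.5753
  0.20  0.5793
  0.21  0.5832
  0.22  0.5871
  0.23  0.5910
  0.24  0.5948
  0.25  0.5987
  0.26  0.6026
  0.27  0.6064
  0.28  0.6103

£32.50

σ√T = 0.41·√0.3333 = 0.2367
d₁ = [ln(296/288) + (0.009 + ½·0.41²)·0.3333] / (σ√T) = (0.0274 + 0.0310) / 0.2367 = 0.2468 → 0.25
d₂ = 0.2468 − 0.2367 = 0.0101 → 0.01
e^(−rT) = e^(−0.009·0.3333) = 0.9970
N(d₁) = N(0.25) = 0.5987;  N(d₂) = N(0.01) = 0.5040
C = 296·0.5987 − 288·0.9970·0.5040 = 177.2152 − 144.7165 = 32.4987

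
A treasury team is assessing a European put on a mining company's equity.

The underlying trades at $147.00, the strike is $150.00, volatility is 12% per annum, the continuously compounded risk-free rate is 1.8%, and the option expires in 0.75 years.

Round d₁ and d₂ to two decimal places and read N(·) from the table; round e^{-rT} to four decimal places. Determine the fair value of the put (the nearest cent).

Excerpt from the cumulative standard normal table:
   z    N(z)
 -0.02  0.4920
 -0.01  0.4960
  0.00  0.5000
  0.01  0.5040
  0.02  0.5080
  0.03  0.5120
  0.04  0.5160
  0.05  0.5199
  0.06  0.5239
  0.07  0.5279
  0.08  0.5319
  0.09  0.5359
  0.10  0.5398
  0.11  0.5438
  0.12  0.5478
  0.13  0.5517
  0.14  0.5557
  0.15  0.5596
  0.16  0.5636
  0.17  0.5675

σ√T = 0.12 × 0.8660 = 0.1039
d₁ = [ln(147/150) + (0.018 + ½·0.12²)·0.75] / (σ√T) = (-0.0202 + 0.0189) / 0.1039 = -0.0125 which rounds to -0.01
d₂ = -0.0125 − 0.1039 = -0.1165 which rounds to -0.12
exp(−rT) = exp(−0.018·0.75) = 0.9866
P = 150·0.9866·N(0.12) − 147·N(0.01) = 150·0.9866·0.5478 − 147·0.5040 = 81.0689 − 74.0880 = 6.9809

$6.98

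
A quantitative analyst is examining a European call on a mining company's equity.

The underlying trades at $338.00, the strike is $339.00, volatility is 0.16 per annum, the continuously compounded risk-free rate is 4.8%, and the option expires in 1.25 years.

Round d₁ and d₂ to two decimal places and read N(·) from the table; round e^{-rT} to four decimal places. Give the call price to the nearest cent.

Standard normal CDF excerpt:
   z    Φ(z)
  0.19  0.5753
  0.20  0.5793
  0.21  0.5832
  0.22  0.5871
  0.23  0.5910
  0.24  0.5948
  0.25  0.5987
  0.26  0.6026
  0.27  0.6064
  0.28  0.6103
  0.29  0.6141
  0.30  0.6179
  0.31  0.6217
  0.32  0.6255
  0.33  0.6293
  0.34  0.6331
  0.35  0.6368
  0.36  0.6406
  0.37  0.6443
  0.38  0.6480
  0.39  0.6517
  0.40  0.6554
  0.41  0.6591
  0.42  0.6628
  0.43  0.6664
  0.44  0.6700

T = 1.25;  σ√T = 0.1789
d₁ = [ln(338/339) + (0.048 + 0.16²/2)·1.25] / 0.1789 = [-0.0030 + 0.0760] / 0.1789 = 0.4083 ⇒ 0.41
d₂ = d₁ − σ√T = 0.4083 − 0.1789 = 0.2295 ⇒ 0.23
e^(−rT) = e^(−0.048·1.25) = 0.9418
N(d₁) = N(0.41) = 0.6591;  N(d₂) = N(0.23) = 0.5910
C = 338·0.6591 − 339·0.9418·0.5910 = 222.7758 − 188.6887 = 34.0871

$34.09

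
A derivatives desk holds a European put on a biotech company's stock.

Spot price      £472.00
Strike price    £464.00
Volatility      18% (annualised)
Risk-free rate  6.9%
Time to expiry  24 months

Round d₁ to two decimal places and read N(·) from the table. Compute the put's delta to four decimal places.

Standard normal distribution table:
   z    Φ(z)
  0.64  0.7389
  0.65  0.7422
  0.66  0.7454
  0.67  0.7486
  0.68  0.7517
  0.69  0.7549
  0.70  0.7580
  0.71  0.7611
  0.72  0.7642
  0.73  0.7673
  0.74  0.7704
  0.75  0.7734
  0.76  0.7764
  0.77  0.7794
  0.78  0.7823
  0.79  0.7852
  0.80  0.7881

-0.2296

σ√T = 0.18 × 1.4142 = 0.2546
d₁ = [ln(472/464) + (0.069 + 0.18²/2)·2] / 0.2546 = [0.0171 + 0.1704] / 0.2546 = 0.7365 which rounds to 0.74
N(d₁) = N(0.74) = 0.7704
Δ_put = N(d₁) − 1 = 0.7704 − 1 = -0.2296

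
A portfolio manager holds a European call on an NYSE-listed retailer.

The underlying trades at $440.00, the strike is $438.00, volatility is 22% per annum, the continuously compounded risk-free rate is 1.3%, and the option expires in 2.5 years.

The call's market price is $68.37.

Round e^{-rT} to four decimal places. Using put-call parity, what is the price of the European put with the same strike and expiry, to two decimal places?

$52.35

exp(−rT) = exp(−0.013·2.5) = 0.9680
Put-call parity: C − P = S − K·e^(−rT) = 440 − 438·0.9680 = 440 − 423.9840 = 16.0160
P = C − (C − P) = 68.37 − (16.0160) = 52.3540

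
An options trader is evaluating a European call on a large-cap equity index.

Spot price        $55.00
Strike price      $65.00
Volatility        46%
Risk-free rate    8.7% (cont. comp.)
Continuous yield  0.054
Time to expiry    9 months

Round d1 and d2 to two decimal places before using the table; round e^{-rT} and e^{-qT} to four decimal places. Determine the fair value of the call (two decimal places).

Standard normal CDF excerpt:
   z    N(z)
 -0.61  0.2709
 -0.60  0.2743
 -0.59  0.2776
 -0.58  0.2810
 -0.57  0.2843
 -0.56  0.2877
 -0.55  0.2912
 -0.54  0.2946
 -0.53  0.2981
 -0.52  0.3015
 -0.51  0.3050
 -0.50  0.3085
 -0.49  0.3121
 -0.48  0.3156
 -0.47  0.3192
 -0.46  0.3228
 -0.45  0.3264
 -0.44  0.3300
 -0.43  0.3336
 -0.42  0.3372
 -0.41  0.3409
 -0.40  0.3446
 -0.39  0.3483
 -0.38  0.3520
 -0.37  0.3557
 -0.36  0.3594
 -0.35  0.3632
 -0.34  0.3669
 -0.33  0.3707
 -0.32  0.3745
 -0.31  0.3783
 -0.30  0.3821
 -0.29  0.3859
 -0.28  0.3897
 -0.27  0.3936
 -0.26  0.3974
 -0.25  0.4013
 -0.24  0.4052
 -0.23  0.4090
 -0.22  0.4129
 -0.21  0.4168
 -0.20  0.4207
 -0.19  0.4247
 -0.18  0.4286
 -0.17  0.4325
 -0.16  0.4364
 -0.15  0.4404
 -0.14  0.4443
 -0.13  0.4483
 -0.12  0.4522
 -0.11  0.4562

$5.53

σ√T = 0.46·√0.75 = 0.3984
ln(S/K) + (r − q + σ²/2)T = ln(55/65) + (0.087 − 0.054 + 0.46²/2)·0.75 = -0.1671 + 0.1041 = -0.0630
d₁ = -0.0630 / 0.3984 = -0.1580 which rounds to -0.16
d₂ = d₁ − σ√T = -0.1580 − 0.3984 = -0.5564 which rounds to -0.56
e^(−qT) = e^(−0.054·0.75) = 0.9603;  e^(−rT) = e^(−0.087·0.75) = 0.9368
N(d₁) = N(-0.16) = 0.4364;  N(d₂) = N(-0.56) = 0.2877
C = 55·0.9603·0.4364 − 65·0.9368·0.2877 = 23.0491 − 17.5186 = 5.5305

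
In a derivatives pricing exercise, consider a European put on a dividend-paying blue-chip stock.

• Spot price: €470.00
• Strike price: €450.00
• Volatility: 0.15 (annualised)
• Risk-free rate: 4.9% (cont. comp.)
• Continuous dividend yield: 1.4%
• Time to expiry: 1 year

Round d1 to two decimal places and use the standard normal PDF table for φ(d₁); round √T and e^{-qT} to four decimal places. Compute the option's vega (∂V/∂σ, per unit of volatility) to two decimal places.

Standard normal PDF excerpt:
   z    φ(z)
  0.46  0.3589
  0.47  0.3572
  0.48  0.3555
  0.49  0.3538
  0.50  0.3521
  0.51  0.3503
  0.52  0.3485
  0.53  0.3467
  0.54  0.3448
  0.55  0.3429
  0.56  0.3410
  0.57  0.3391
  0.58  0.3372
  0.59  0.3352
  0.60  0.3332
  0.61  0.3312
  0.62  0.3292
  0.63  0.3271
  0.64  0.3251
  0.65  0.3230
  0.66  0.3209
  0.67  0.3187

T = 1;  σ√T = 0.1500
d₁ = [ln(470/450) + (0.049 − 0.014 + 0.15²/2)·1] / 0.1500 = [0.0435 + 0.0462] / 0.1500 = 0.5982 ⇒ 0.60
√T = √1 = 1.0000
φ(d₁) = φ(0.60) = 0.3332
e^(−qT) = e^(−0.014·1) = 0.9861
vega = S·e^(−qT)·φ(d₁)·√T = 470·0.9861·0.3332·1.0000 = 154.4272
(Vega is the same for a European call and put with the same parameters.)

154.43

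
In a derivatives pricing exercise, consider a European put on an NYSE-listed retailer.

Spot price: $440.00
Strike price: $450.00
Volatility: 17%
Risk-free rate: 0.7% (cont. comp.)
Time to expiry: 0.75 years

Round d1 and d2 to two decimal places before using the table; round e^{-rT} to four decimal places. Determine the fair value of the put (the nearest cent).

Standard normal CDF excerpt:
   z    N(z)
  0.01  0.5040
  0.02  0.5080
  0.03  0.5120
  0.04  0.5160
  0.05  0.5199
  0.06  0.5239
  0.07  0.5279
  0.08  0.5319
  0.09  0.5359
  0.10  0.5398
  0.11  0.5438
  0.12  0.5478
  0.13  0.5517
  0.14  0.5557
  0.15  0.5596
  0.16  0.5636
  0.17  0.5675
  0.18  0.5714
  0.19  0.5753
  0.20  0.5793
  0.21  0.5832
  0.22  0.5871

$30.50

T = 0.75;  σ√T = 0.1472
d₁ = [ln(440/450) + (0.007 + 0.17²/2)·0.75] / 0.1472 = [-0.0225 + 0.0161] / 0.1472 = -0.0434 which rounds to -0.04
d₂ = d₁ − σ√T = -0.0434 − 0.1472 = -0.1906 which rounds to -0.19
e^(−rT) = e^(−0.007·0.75) = 0.9948
N(−d₂) = N(0.19) = 0.5753;  N(−d₁) = N(0.04) = 0.5160
P = 450·0.9948·0.5753 − 440·0.5160 = 257.5388 − 227.0400 = 30.4988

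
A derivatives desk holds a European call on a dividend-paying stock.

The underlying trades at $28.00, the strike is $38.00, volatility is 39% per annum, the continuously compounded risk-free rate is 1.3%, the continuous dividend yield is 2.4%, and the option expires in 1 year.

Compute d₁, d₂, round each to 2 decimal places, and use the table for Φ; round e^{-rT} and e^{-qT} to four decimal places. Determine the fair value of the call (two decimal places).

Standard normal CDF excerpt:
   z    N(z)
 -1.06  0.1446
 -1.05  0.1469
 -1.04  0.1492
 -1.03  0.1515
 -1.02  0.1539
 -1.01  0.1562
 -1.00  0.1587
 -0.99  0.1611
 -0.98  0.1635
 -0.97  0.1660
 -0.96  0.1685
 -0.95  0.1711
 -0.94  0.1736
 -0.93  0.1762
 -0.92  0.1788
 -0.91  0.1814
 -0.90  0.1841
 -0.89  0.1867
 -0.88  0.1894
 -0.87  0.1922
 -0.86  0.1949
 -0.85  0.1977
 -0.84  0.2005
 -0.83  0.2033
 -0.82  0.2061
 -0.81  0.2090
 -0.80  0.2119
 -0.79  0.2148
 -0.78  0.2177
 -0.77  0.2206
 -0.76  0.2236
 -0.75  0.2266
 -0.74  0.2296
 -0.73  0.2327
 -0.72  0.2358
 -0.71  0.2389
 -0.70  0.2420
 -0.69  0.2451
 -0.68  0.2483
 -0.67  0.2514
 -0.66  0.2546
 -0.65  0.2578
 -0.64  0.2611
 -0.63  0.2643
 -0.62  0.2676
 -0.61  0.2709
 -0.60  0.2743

$1.46

σ√T = 0.39 × 1.0000 = 0.3900
ln(S/K) + (r − q + σ²/2)T = ln(28/38) + (0.013 − 0.024 + 0.39²/2)·1 = -0.3054 + 0.0651 = -0.2403
d₁ = -0.2403 / 0.3900 = -0.6162 ⇒ -0.62
d₂ = d₁ − σ√T = -0.6162 − 0.3900 = -1.0062 ⇒ -1.01
e^(−qT) = e^(−0.024·1) = 0.9763;  e^(−rT) = e^(−0.013·1) = 0.9871
N(d₁) = N(-0.62) = 0.2676;  N(d₂) = N(-1.01) = 0.1562
C = 28·0.9763·0.2676 − 38·0.9871·0.1562 = 7.3152 − 5.8590 = 1.4562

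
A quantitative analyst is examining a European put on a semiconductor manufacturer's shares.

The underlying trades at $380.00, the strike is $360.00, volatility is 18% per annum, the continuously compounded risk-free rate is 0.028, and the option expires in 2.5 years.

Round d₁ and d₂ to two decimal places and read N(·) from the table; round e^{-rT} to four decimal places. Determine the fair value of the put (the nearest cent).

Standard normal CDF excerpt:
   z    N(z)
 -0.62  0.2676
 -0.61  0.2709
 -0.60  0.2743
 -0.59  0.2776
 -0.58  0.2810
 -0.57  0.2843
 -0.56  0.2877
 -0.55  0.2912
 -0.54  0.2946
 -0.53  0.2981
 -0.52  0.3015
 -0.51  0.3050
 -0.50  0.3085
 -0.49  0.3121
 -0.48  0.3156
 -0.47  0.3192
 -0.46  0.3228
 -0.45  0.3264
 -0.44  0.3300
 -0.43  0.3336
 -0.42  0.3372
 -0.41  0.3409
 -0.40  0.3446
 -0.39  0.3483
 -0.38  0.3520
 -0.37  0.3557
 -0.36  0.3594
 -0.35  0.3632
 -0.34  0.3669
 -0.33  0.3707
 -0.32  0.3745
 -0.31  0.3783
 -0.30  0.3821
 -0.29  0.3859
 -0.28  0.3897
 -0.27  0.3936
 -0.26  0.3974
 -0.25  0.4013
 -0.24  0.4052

T = 2.5;  σ√T = 0.2846
d₁ = [ln(380/360) + (0.028 + ½·0.18²)·2.5] / (σ√T) = (0.0541 + 0.1105) / 0.2846 = 0.5782 → 0.58
d₂ = 0.5782 − 0.2846 = 0.2936 → 0.29
exp(−rT) = exp(−0.028·2.5) = 0.9324
N(−d₂) = N(-0.29) = 0.3859;  N(−d₁) = N(-0.58) = 0.2810
P = 360·0.9324·0.3859 − 380·0.2810 = 129.5327 − 106.7800 = 22.7527

$22.75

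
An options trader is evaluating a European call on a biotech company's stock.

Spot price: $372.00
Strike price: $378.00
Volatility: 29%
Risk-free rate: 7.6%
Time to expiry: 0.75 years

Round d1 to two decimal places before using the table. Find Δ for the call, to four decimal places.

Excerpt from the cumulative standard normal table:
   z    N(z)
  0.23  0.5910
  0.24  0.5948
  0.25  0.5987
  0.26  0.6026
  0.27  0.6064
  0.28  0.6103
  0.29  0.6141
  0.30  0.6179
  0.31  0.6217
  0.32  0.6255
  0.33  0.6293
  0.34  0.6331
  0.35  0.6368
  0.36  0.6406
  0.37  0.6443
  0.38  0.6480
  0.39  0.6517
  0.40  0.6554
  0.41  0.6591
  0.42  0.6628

σ√T = 0.29 × 0.8660 = 0.2511
d₁ = [ln(372/378) + (0.076 + 0.29²/2)·0.75] / 0.2511 = [-0.0160 + 0.0885] / 0.2511 = 0.2888 → 0.29
N(d₁) = N(0.29) = 0.6141
Δ_call = N(d₁) = 0.6141

0.6141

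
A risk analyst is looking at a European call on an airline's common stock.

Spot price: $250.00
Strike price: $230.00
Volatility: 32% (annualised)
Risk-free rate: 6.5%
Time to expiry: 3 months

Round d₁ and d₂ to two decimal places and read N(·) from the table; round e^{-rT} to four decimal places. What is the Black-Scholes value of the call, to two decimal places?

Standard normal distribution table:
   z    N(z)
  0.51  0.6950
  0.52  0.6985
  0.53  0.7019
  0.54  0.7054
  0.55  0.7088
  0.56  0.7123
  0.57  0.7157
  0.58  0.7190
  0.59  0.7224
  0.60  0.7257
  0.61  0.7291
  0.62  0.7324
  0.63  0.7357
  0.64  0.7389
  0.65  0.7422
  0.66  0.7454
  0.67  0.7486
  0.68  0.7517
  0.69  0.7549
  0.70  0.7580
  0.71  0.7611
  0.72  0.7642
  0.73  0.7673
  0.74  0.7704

T = 0.25;  σ√T = 0.1600
d₁ = [ln(250/230) + (0.065 + 0.32²/2)·0.25] / 0.1600 = [0.0834 + 0.0290] / 0.1600 = 0.7027 ≈ 0.70
d₂ = d₁ − σ√T = 0.7027 − 0.1600 = 0.5427 ≈ 0.54
e^(−rT) = e^(−0.065·0.25) = 0.9839
N(d₁) = N(0.70) = 0.7580;  N(d₂) = N(0.54) = 0.7054
C = 250·0.7580 − 230·0.9839·0.7054 = 189.5000 − 159.6299 = 29.8701

$29.87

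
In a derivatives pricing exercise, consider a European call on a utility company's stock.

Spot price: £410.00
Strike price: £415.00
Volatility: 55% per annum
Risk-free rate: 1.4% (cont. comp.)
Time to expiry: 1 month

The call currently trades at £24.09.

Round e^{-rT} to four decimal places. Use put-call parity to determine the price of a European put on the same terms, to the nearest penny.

e^(−rT) = e^(−0.014·0.08333) = 0.9988
Put-call parity: C − P = S − K·e^(−rT) = 410 − 415·0.9988 = 410 − 414.5020 = -4.5020
P = C − (C − P) = 24.09 − (-4.5020) = 28.5920

£28.59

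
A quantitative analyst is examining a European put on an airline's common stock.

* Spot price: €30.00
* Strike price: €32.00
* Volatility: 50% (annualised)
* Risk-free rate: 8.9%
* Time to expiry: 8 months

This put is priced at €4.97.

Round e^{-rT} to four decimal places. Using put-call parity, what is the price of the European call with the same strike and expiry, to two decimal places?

€4.81

exp(−rT) = exp(−0.089·0.6667) = 0.9424
Put-call parity: C − P = S − K·e^(−rT) = 30 − 32·0.9424 = 30 − 30.1568 = -0.1568
C = P + (C − P) = 4.97 + (-0.1568) = 4.8132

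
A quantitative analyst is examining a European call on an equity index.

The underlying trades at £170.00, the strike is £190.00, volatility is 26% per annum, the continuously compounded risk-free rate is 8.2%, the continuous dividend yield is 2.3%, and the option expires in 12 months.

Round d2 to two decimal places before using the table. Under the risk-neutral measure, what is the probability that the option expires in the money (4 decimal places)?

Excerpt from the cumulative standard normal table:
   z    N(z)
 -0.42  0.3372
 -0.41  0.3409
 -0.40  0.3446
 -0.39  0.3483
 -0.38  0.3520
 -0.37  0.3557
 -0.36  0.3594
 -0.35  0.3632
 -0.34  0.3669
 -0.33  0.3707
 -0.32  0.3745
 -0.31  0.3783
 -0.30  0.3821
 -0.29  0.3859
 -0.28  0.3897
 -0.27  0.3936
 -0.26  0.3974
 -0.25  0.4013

0.3707

σ√T = 0.26 × 1.0000 = 0.2600
d₁ = [ln(170/190) + (0.082 − 0.023 + 0.26²/2)·1] / 0.2600 = [-0.1112 + 0.0928] / 0.2600 = -0.0709 → -0.07
d₂ = d₁ − σ√T = -0.0709 − 0.2600 = -0.3309 → -0.33
Risk-neutral Pr[S_T > K] = N(d₂) = N(-0.33) = 0.3707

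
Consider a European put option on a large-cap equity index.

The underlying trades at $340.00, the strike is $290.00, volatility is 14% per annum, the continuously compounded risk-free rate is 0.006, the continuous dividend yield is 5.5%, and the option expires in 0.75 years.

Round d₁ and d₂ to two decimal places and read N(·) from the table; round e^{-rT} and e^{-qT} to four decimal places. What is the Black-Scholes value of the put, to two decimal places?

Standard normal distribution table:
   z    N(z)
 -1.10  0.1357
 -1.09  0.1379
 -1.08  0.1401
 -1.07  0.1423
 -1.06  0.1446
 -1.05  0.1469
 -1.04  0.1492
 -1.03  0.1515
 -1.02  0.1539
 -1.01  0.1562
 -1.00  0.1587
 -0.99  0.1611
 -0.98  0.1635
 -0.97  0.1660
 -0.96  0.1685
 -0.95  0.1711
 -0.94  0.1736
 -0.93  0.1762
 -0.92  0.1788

$2.97

T = 0.75;  σ√T = 0.1212
ln(S/K) + (r − q + σ²/2)T = ln(340/290) + (0.006 − 0.055 + 0.14²/2)·0.75 = 0.1591 − 0.0294 = 0.1297
d₁ = 0.1297 / 0.1212 = 1.0695 which rounds to 1.07
d₂ = d₁ − σ√T = 1.0695 − 0.1212 = 0.9482 which rounds to 0.95
exp(−qT) = exp(−0.055·0.75) = 0.9596;  exp(−rT) = exp(−0.006·0.75) = 0.9955
P = 290·0.9955·N(-0.95) − 340·0.9596·N(-1.07) = 290·0.9955·0.1711 − 340·0.9596·0.1423 = 49.3957 − 46.4274 = 2.9683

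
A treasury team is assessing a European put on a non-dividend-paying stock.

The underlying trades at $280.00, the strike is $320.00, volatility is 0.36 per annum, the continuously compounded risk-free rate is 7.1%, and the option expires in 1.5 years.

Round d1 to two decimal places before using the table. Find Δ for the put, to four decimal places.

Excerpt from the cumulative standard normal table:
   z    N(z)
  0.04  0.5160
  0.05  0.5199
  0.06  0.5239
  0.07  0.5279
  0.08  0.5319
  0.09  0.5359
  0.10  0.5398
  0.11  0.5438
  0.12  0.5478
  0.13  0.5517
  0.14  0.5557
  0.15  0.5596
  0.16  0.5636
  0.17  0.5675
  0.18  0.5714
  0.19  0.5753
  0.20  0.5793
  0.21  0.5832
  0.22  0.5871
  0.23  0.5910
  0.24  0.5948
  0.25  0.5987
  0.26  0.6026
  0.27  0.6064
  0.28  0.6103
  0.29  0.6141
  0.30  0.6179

σ√T = 0.36·√1.5 = 0.4409
d₁ = [ln(280/320) + (0.071 + 0.36²/2)·1.5] / 0.4409 = [-0.1335 + 0.2037] / 0.4409 = 0.1591 ⇒ 0.16
N(d₁) = N(0.16) = 0.5636
Δ_put = N(d₁) − 1 = 0.5636 − 1 = -0.4364

-0.4364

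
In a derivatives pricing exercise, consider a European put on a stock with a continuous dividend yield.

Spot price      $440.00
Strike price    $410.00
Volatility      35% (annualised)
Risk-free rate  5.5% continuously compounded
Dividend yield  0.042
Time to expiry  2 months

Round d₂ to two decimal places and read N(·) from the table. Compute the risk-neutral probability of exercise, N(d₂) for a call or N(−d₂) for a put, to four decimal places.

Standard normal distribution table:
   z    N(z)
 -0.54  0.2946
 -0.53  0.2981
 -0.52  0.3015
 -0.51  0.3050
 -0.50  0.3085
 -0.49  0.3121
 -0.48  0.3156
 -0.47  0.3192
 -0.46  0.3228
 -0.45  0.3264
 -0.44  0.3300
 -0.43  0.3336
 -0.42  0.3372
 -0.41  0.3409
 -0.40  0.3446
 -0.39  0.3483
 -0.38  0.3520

T = 0.1667;  σ√T = 0.1429
d₁ = [ln(440/410) + (0.055 − 0.042 + ½·0.35²)·0.1667] / (σ√T) = (0.0706 + 0.0124) / 0.1429 = 0.5808 which rounds to 0.58
d₂ = 0.5808 − 0.1429 = 0.4379 which rounds to 0.44
Risk-neutral Pr[S_T < K] = N(−d₂) = N(-0.44) = 0.3300

0.3300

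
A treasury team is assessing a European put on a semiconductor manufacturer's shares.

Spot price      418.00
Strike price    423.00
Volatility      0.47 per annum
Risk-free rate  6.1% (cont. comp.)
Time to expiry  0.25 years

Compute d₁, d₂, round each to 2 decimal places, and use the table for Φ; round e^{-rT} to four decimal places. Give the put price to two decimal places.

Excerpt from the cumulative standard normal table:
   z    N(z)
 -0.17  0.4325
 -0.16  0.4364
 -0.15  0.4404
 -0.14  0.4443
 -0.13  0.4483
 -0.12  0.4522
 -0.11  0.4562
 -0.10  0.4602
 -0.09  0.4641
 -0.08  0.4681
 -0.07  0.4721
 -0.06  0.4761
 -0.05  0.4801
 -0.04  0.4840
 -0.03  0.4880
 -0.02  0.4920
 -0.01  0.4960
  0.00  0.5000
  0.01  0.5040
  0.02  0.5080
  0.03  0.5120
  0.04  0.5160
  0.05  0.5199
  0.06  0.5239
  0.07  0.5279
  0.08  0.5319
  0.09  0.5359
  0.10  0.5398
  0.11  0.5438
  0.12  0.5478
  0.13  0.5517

37.50

T = 0.25;  σ√T = 0.2350
d₁ = [ln(418/423) + (0.061 + 0.47²/2)·0.25] / 0.2350 = [-0.0119 + 0.0429] / 0.2350 = 0.1318 ≈ 0.13
d₂ = d₁ − σ√T = 0.1318 − 0.2350 = -0.1032 ≈ -0.10
e^(−rT) = e^(−0.061·0.25) = 0.9849
N(−d₂) = N(0.10) = 0.5398;  N(−d₁) = N(-0.13) = 0.4483
P = 423·0.9849·0.5398 − 418·0.4483 = 224.8875 − 187.3894 = 37.4981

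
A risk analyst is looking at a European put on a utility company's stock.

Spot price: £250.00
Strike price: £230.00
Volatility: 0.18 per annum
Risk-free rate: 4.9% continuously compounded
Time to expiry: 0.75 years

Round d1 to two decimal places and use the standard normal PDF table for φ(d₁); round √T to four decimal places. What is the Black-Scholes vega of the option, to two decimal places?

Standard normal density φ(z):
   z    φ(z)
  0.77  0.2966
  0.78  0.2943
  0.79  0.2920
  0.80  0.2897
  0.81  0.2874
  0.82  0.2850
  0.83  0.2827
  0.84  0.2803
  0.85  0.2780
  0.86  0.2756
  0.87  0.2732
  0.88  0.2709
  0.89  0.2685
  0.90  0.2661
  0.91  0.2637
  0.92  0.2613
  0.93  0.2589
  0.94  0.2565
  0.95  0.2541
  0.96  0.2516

σ√T = 0.18 × 0.8660 = 0.1559
ln(S/K) + (r + σ²/2)T = ln(250/230) + (0.049 + 0.18²/2)·0.75 = 0.0834 + 0.0489 = 0.1323
d₁ = 0.1323 / 0.1559 = 0.8486 ⇒ 0.85
√T = √0.75 = 0.8660
φ(d₁) = φ(0.85) = 0.2780
vega = S·φ(d₁)·√T = 250·0.2780·0.8660 = 60.1870
(Call and put vega coincide under Black-Scholes.)

60.19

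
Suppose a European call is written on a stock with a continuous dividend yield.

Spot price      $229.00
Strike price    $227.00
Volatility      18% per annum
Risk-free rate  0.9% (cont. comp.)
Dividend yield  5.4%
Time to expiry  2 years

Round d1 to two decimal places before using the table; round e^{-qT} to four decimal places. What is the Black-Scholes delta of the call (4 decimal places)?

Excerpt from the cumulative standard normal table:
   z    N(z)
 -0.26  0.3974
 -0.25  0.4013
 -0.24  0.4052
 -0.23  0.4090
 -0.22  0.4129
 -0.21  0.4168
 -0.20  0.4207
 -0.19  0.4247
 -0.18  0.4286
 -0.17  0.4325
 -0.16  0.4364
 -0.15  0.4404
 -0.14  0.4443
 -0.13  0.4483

σ√T = 0.18·√2 = 0.2546
d₁ = [ln(229/227) + (0.009 − 0.054 + 0.18²/2)·2] / 0.2546 = [0.0088 − 0.0576] / 0.2546 = -0.1918 ≈ -0.19
N(d₁) = N(-0.19) = 0.4247
Δ_call = exp(−qT)·N(d₁) = 0.8976·0.4247 = 0.3812

0.3812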